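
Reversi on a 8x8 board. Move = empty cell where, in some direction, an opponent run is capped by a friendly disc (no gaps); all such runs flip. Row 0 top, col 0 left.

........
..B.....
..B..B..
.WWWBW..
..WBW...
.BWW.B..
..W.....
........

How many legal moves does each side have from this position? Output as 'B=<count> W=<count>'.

-- B to move --
(2,0): no bracket -> illegal
(2,1): flips 1 -> legal
(2,3): flips 1 -> legal
(2,4): flips 2 -> legal
(2,6): no bracket -> illegal
(3,0): flips 3 -> legal
(3,6): flips 1 -> legal
(4,0): flips 1 -> legal
(4,1): flips 1 -> legal
(4,5): flips 2 -> legal
(4,6): no bracket -> illegal
(5,4): flips 3 -> legal
(6,1): flips 1 -> legal
(6,3): flips 1 -> legal
(6,4): no bracket -> illegal
(7,1): no bracket -> illegal
(7,2): flips 4 -> legal
(7,3): flips 1 -> legal
B mobility = 13
-- W to move --
(0,1): no bracket -> illegal
(0,2): flips 2 -> legal
(0,3): no bracket -> illegal
(1,1): flips 1 -> legal
(1,3): flips 1 -> legal
(1,4): no bracket -> illegal
(1,5): flips 1 -> legal
(1,6): flips 3 -> legal
(2,1): no bracket -> illegal
(2,3): no bracket -> illegal
(2,4): flips 1 -> legal
(2,6): no bracket -> illegal
(3,6): no bracket -> illegal
(4,0): flips 1 -> legal
(4,1): no bracket -> illegal
(4,5): no bracket -> illegal
(4,6): no bracket -> illegal
(5,0): flips 1 -> legal
(5,4): flips 1 -> legal
(5,6): no bracket -> illegal
(6,0): flips 1 -> legal
(6,1): no bracket -> illegal
(6,4): no bracket -> illegal
(6,5): no bracket -> illegal
(6,6): flips 1 -> legal
W mobility = 11

Answer: B=13 W=11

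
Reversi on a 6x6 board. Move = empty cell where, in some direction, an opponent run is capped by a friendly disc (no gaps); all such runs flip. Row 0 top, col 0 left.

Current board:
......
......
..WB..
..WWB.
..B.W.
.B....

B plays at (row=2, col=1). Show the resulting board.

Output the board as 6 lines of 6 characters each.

Answer: ......
......
.BBB..
..WWB.
..B.W.
.B....

Derivation:
Place B at (2,1); scan 8 dirs for brackets.
Dir NW: first cell '.' (not opp) -> no flip
Dir N: first cell '.' (not opp) -> no flip
Dir NE: first cell '.' (not opp) -> no flip
Dir W: first cell '.' (not opp) -> no flip
Dir E: opp run (2,2) capped by B -> flip
Dir SW: first cell '.' (not opp) -> no flip
Dir S: first cell '.' (not opp) -> no flip
Dir SE: opp run (3,2), next='.' -> no flip
All flips: (2,2)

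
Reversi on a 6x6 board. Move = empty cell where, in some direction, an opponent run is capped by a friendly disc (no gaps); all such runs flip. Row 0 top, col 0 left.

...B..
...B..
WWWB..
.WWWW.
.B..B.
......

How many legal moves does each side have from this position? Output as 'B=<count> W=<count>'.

-- B to move --
(1,0): no bracket -> illegal
(1,1): flips 4 -> legal
(1,2): no bracket -> illegal
(2,4): flips 1 -> legal
(2,5): no bracket -> illegal
(3,0): no bracket -> illegal
(3,5): no bracket -> illegal
(4,0): flips 2 -> legal
(4,2): no bracket -> illegal
(4,3): flips 1 -> legal
(4,5): flips 1 -> legal
B mobility = 5
-- W to move --
(0,2): no bracket -> illegal
(0,4): flips 1 -> legal
(1,2): flips 1 -> legal
(1,4): flips 1 -> legal
(2,4): flips 1 -> legal
(3,0): no bracket -> illegal
(3,5): no bracket -> illegal
(4,0): no bracket -> illegal
(4,2): no bracket -> illegal
(4,3): no bracket -> illegal
(4,5): no bracket -> illegal
(5,0): flips 1 -> legal
(5,1): flips 1 -> legal
(5,2): no bracket -> illegal
(5,3): no bracket -> illegal
(5,4): flips 1 -> legal
(5,5): flips 1 -> legal
W mobility = 8

Answer: B=5 W=8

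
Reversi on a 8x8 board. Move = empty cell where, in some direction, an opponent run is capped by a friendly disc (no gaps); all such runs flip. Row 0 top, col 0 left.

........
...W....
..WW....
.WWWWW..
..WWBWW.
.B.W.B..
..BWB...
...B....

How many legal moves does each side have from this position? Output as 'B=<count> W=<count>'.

Answer: B=9 W=7

Derivation:
-- B to move --
(0,2): no bracket -> illegal
(0,3): flips 6 -> legal
(0,4): no bracket -> illegal
(1,1): flips 2 -> legal
(1,2): no bracket -> illegal
(1,4): no bracket -> illegal
(2,0): flips 3 -> legal
(2,1): no bracket -> illegal
(2,4): flips 3 -> legal
(2,5): flips 2 -> legal
(2,6): flips 1 -> legal
(3,0): no bracket -> illegal
(3,6): no bracket -> illegal
(3,7): flips 1 -> legal
(4,0): no bracket -> illegal
(4,1): flips 2 -> legal
(4,7): flips 2 -> legal
(5,2): no bracket -> illegal
(5,4): no bracket -> illegal
(5,6): no bracket -> illegal
(5,7): no bracket -> illegal
(7,2): no bracket -> illegal
(7,4): no bracket -> illegal
B mobility = 9
-- W to move --
(4,0): no bracket -> illegal
(4,1): no bracket -> illegal
(5,0): no bracket -> illegal
(5,2): no bracket -> illegal
(5,4): flips 1 -> legal
(5,6): no bracket -> illegal
(6,0): flips 1 -> legal
(6,1): flips 1 -> legal
(6,5): flips 2 -> legal
(6,6): flips 2 -> legal
(7,1): flips 1 -> legal
(7,2): no bracket -> illegal
(7,4): no bracket -> illegal
(7,5): flips 1 -> legal
W mobility = 7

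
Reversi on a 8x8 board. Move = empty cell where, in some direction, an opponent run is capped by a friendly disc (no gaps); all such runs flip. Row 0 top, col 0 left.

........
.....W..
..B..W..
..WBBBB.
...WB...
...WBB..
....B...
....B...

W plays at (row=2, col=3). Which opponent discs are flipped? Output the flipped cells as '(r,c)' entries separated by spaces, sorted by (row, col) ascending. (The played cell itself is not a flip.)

Answer: (3,3)

Derivation:
Dir NW: first cell '.' (not opp) -> no flip
Dir N: first cell '.' (not opp) -> no flip
Dir NE: first cell '.' (not opp) -> no flip
Dir W: opp run (2,2), next='.' -> no flip
Dir E: first cell '.' (not opp) -> no flip
Dir SW: first cell 'W' (not opp) -> no flip
Dir S: opp run (3,3) capped by W -> flip
Dir SE: opp run (3,4), next='.' -> no flip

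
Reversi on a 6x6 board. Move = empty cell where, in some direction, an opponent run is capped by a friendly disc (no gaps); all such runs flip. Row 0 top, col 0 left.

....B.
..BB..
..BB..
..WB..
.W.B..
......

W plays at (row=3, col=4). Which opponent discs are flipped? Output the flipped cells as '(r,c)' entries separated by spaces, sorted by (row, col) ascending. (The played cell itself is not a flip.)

Dir NW: opp run (2,3) (1,2), next='.' -> no flip
Dir N: first cell '.' (not opp) -> no flip
Dir NE: first cell '.' (not opp) -> no flip
Dir W: opp run (3,3) capped by W -> flip
Dir E: first cell '.' (not opp) -> no flip
Dir SW: opp run (4,3), next='.' -> no flip
Dir S: first cell '.' (not opp) -> no flip
Dir SE: first cell '.' (not opp) -> no flip

Answer: (3,3)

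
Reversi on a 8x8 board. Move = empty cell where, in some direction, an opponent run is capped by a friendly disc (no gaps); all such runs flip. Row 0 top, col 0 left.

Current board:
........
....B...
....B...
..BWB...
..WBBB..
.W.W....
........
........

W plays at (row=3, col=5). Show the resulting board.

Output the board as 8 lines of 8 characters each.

Answer: ........
....B...
....B...
..BWWW..
..WBWB..
.W.W....
........
........

Derivation:
Place W at (3,5); scan 8 dirs for brackets.
Dir NW: opp run (2,4), next='.' -> no flip
Dir N: first cell '.' (not opp) -> no flip
Dir NE: first cell '.' (not opp) -> no flip
Dir W: opp run (3,4) capped by W -> flip
Dir E: first cell '.' (not opp) -> no flip
Dir SW: opp run (4,4) capped by W -> flip
Dir S: opp run (4,5), next='.' -> no flip
Dir SE: first cell '.' (not opp) -> no flip
All flips: (3,4) (4,4)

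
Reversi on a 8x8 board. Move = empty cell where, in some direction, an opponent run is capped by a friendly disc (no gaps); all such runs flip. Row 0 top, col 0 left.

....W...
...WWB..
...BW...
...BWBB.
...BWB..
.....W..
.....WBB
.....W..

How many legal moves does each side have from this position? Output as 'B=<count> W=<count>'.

-- B to move --
(0,2): flips 2 -> legal
(0,3): flips 1 -> legal
(0,5): flips 1 -> legal
(1,2): flips 2 -> legal
(2,2): no bracket -> illegal
(2,5): flips 2 -> legal
(4,6): no bracket -> illegal
(5,3): flips 1 -> legal
(5,4): no bracket -> illegal
(5,6): no bracket -> illegal
(6,4): flips 1 -> legal
(7,4): no bracket -> illegal
(7,6): no bracket -> illegal
B mobility = 7
-- W to move --
(0,5): no bracket -> illegal
(0,6): flips 1 -> legal
(1,2): flips 1 -> legal
(1,6): flips 1 -> legal
(2,2): flips 2 -> legal
(2,5): flips 2 -> legal
(2,6): flips 2 -> legal
(2,7): no bracket -> illegal
(3,2): flips 2 -> legal
(3,7): flips 2 -> legal
(4,2): flips 2 -> legal
(4,6): flips 2 -> legal
(4,7): no bracket -> illegal
(5,2): flips 1 -> legal
(5,3): flips 3 -> legal
(5,4): no bracket -> illegal
(5,6): flips 1 -> legal
(5,7): flips 1 -> legal
(7,6): no bracket -> illegal
(7,7): flips 1 -> legal
W mobility = 15

Answer: B=7 W=15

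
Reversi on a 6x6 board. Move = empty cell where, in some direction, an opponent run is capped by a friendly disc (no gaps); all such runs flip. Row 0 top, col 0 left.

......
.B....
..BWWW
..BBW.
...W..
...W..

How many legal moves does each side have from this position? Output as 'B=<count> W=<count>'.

Answer: B=5 W=4

Derivation:
-- B to move --
(1,2): no bracket -> illegal
(1,3): flips 1 -> legal
(1,4): flips 1 -> legal
(1,5): flips 1 -> legal
(3,5): flips 1 -> legal
(4,2): no bracket -> illegal
(4,4): no bracket -> illegal
(4,5): no bracket -> illegal
(5,2): no bracket -> illegal
(5,4): flips 1 -> legal
B mobility = 5
-- W to move --
(0,0): no bracket -> illegal
(0,1): no bracket -> illegal
(0,2): no bracket -> illegal
(1,0): no bracket -> illegal
(1,2): no bracket -> illegal
(1,3): no bracket -> illegal
(2,0): no bracket -> illegal
(2,1): flips 2 -> legal
(3,1): flips 2 -> legal
(4,1): flips 1 -> legal
(4,2): flips 1 -> legal
(4,4): no bracket -> illegal
W mobility = 4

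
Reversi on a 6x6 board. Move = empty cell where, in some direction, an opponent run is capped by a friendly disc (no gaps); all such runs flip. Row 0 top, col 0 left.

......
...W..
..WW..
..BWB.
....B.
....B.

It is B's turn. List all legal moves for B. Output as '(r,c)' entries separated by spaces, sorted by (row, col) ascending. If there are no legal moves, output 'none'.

(0,2): no bracket -> illegal
(0,3): no bracket -> illegal
(0,4): no bracket -> illegal
(1,1): flips 2 -> legal
(1,2): flips 2 -> legal
(1,4): flips 1 -> legal
(2,1): no bracket -> illegal
(2,4): no bracket -> illegal
(3,1): no bracket -> illegal
(4,2): no bracket -> illegal
(4,3): no bracket -> illegal

Answer: (1,1) (1,2) (1,4)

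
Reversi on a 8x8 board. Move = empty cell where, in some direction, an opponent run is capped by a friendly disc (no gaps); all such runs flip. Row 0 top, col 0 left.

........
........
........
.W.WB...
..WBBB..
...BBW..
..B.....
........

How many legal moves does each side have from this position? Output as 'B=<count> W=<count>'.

Answer: B=8 W=5

Derivation:
-- B to move --
(2,0): flips 2 -> legal
(2,1): no bracket -> illegal
(2,2): flips 1 -> legal
(2,3): flips 1 -> legal
(2,4): no bracket -> illegal
(3,0): no bracket -> illegal
(3,2): flips 1 -> legal
(4,0): no bracket -> illegal
(4,1): flips 1 -> legal
(4,6): no bracket -> illegal
(5,1): no bracket -> illegal
(5,2): no bracket -> illegal
(5,6): flips 1 -> legal
(6,4): no bracket -> illegal
(6,5): flips 1 -> legal
(6,6): flips 1 -> legal
B mobility = 8
-- W to move --
(2,3): no bracket -> illegal
(2,4): no bracket -> illegal
(2,5): no bracket -> illegal
(3,2): no bracket -> illegal
(3,5): flips 2 -> legal
(3,6): no bracket -> illegal
(4,6): flips 3 -> legal
(5,1): no bracket -> illegal
(5,2): flips 2 -> legal
(5,6): no bracket -> illegal
(6,1): no bracket -> illegal
(6,3): flips 2 -> legal
(6,4): flips 1 -> legal
(6,5): no bracket -> illegal
(7,1): no bracket -> illegal
(7,2): no bracket -> illegal
(7,3): no bracket -> illegal
W mobility = 5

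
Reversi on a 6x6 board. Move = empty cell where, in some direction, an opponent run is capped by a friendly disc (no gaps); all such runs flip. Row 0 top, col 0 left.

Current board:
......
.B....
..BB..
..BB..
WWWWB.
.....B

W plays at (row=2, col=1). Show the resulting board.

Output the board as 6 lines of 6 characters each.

Answer: ......
.B....
.WBB..
..WB..
WWWWB.
.....B

Derivation:
Place W at (2,1); scan 8 dirs for brackets.
Dir NW: first cell '.' (not opp) -> no flip
Dir N: opp run (1,1), next='.' -> no flip
Dir NE: first cell '.' (not opp) -> no flip
Dir W: first cell '.' (not opp) -> no flip
Dir E: opp run (2,2) (2,3), next='.' -> no flip
Dir SW: first cell '.' (not opp) -> no flip
Dir S: first cell '.' (not opp) -> no flip
Dir SE: opp run (3,2) capped by W -> flip
All flips: (3,2)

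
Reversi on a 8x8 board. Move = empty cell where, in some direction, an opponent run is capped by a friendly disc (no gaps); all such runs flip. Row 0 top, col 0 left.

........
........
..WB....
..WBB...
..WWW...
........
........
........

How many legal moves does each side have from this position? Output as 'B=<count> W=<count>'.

Answer: B=9 W=5

Derivation:
-- B to move --
(1,1): flips 1 -> legal
(1,2): no bracket -> illegal
(1,3): no bracket -> illegal
(2,1): flips 1 -> legal
(3,1): flips 1 -> legal
(3,5): no bracket -> illegal
(4,1): flips 1 -> legal
(4,5): no bracket -> illegal
(5,1): flips 1 -> legal
(5,2): flips 1 -> legal
(5,3): flips 1 -> legal
(5,4): flips 1 -> legal
(5,5): flips 1 -> legal
B mobility = 9
-- W to move --
(1,2): no bracket -> illegal
(1,3): flips 2 -> legal
(1,4): flips 1 -> legal
(2,4): flips 3 -> legal
(2,5): flips 1 -> legal
(3,5): flips 2 -> legal
(4,5): no bracket -> illegal
W mobility = 5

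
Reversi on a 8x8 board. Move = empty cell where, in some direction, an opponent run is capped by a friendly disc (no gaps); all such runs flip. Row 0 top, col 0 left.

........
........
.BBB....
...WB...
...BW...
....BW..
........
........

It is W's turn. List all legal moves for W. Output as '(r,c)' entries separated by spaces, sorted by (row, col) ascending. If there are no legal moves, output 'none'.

(1,0): no bracket -> illegal
(1,1): flips 1 -> legal
(1,2): no bracket -> illegal
(1,3): flips 1 -> legal
(1,4): no bracket -> illegal
(2,0): no bracket -> illegal
(2,4): flips 1 -> legal
(2,5): no bracket -> illegal
(3,0): no bracket -> illegal
(3,1): no bracket -> illegal
(3,2): no bracket -> illegal
(3,5): flips 1 -> legal
(4,2): flips 1 -> legal
(4,5): no bracket -> illegal
(5,2): no bracket -> illegal
(5,3): flips 2 -> legal
(6,3): no bracket -> illegal
(6,4): flips 1 -> legal
(6,5): no bracket -> illegal

Answer: (1,1) (1,3) (2,4) (3,5) (4,2) (5,3) (6,4)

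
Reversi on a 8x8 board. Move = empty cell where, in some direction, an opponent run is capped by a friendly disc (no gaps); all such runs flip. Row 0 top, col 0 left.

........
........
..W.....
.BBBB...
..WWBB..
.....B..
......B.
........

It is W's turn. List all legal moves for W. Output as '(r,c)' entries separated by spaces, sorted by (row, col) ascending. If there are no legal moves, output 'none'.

(2,0): flips 1 -> legal
(2,1): flips 1 -> legal
(2,3): flips 1 -> legal
(2,4): flips 1 -> legal
(2,5): flips 1 -> legal
(3,0): no bracket -> illegal
(3,5): no bracket -> illegal
(3,6): no bracket -> illegal
(4,0): flips 1 -> legal
(4,1): no bracket -> illegal
(4,6): flips 2 -> legal
(5,3): no bracket -> illegal
(5,4): no bracket -> illegal
(5,6): no bracket -> illegal
(5,7): no bracket -> illegal
(6,4): no bracket -> illegal
(6,5): no bracket -> illegal
(6,7): no bracket -> illegal
(7,5): no bracket -> illegal
(7,6): no bracket -> illegal
(7,7): flips 4 -> legal

Answer: (2,0) (2,1) (2,3) (2,4) (2,5) (4,0) (4,6) (7,7)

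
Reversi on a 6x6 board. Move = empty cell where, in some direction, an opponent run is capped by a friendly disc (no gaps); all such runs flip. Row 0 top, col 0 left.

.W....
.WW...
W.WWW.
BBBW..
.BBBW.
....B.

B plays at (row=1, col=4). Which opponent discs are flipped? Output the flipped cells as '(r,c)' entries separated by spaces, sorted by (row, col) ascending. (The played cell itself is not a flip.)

Dir NW: first cell '.' (not opp) -> no flip
Dir N: first cell '.' (not opp) -> no flip
Dir NE: first cell '.' (not opp) -> no flip
Dir W: first cell '.' (not opp) -> no flip
Dir E: first cell '.' (not opp) -> no flip
Dir SW: opp run (2,3) capped by B -> flip
Dir S: opp run (2,4), next='.' -> no flip
Dir SE: first cell '.' (not opp) -> no flip

Answer: (2,3)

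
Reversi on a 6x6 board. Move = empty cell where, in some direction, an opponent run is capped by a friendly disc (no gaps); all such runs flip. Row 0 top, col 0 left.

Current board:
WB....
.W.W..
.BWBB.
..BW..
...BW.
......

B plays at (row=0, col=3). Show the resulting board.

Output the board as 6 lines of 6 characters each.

Answer: WB.B..
.W.B..
.BWBB.
..BW..
...BW.
......

Derivation:
Place B at (0,3); scan 8 dirs for brackets.
Dir NW: edge -> no flip
Dir N: edge -> no flip
Dir NE: edge -> no flip
Dir W: first cell '.' (not opp) -> no flip
Dir E: first cell '.' (not opp) -> no flip
Dir SW: first cell '.' (not opp) -> no flip
Dir S: opp run (1,3) capped by B -> flip
Dir SE: first cell '.' (not opp) -> no flip
All flips: (1,3)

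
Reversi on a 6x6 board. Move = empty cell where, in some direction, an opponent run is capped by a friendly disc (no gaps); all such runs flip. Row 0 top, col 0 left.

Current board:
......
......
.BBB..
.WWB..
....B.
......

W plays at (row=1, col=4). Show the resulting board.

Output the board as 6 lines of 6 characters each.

Place W at (1,4); scan 8 dirs for brackets.
Dir NW: first cell '.' (not opp) -> no flip
Dir N: first cell '.' (not opp) -> no flip
Dir NE: first cell '.' (not opp) -> no flip
Dir W: first cell '.' (not opp) -> no flip
Dir E: first cell '.' (not opp) -> no flip
Dir SW: opp run (2,3) capped by W -> flip
Dir S: first cell '.' (not opp) -> no flip
Dir SE: first cell '.' (not opp) -> no flip
All flips: (2,3)

Answer: ......
....W.
.BBW..
.WWB..
....B.
......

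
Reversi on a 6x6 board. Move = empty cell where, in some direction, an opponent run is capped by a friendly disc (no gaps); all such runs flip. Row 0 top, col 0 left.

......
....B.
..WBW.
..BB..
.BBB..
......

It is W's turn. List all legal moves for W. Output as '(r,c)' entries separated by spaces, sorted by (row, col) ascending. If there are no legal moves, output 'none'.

Answer: (0,4) (4,4) (5,1) (5,2)

Derivation:
(0,3): no bracket -> illegal
(0,4): flips 1 -> legal
(0,5): no bracket -> illegal
(1,2): no bracket -> illegal
(1,3): no bracket -> illegal
(1,5): no bracket -> illegal
(2,1): no bracket -> illegal
(2,5): no bracket -> illegal
(3,0): no bracket -> illegal
(3,1): no bracket -> illegal
(3,4): no bracket -> illegal
(4,0): no bracket -> illegal
(4,4): flips 1 -> legal
(5,0): no bracket -> illegal
(5,1): flips 2 -> legal
(5,2): flips 2 -> legal
(5,3): no bracket -> illegal
(5,4): no bracket -> illegal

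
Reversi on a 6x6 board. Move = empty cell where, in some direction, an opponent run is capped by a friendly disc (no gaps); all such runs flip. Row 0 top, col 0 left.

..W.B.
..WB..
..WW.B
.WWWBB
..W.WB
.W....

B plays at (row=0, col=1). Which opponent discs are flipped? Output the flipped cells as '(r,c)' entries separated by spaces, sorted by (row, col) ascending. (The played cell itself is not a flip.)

Dir NW: edge -> no flip
Dir N: edge -> no flip
Dir NE: edge -> no flip
Dir W: first cell '.' (not opp) -> no flip
Dir E: opp run (0,2), next='.' -> no flip
Dir SW: first cell '.' (not opp) -> no flip
Dir S: first cell '.' (not opp) -> no flip
Dir SE: opp run (1,2) (2,3) capped by B -> flip

Answer: (1,2) (2,3)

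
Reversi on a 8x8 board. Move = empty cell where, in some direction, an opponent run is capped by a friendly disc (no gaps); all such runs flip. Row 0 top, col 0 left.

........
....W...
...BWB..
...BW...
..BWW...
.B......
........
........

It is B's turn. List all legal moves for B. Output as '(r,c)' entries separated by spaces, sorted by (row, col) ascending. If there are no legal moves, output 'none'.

Answer: (0,3) (0,5) (1,5) (3,5) (4,5) (5,2) (5,3) (5,5)

Derivation:
(0,3): flips 1 -> legal
(0,4): no bracket -> illegal
(0,5): flips 1 -> legal
(1,3): no bracket -> illegal
(1,5): flips 1 -> legal
(3,2): no bracket -> illegal
(3,5): flips 1 -> legal
(4,5): flips 3 -> legal
(5,2): flips 2 -> legal
(5,3): flips 1 -> legal
(5,4): no bracket -> illegal
(5,5): flips 1 -> legal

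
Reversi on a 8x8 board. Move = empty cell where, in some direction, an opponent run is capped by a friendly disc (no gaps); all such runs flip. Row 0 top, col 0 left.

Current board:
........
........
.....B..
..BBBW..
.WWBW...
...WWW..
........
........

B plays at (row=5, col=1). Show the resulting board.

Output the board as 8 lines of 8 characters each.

Answer: ........
........
.....B..
..BBBW..
.WBBW...
.B.WWW..
........
........

Derivation:
Place B at (5,1); scan 8 dirs for brackets.
Dir NW: first cell '.' (not opp) -> no flip
Dir N: opp run (4,1), next='.' -> no flip
Dir NE: opp run (4,2) capped by B -> flip
Dir W: first cell '.' (not opp) -> no flip
Dir E: first cell '.' (not opp) -> no flip
Dir SW: first cell '.' (not opp) -> no flip
Dir S: first cell '.' (not opp) -> no flip
Dir SE: first cell '.' (not opp) -> no flip
All flips: (4,2)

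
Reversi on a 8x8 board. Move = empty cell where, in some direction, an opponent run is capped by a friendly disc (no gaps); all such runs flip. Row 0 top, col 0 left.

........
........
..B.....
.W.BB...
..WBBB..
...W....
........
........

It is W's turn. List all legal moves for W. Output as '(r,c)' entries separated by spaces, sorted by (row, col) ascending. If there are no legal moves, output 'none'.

(1,1): no bracket -> illegal
(1,2): no bracket -> illegal
(1,3): flips 1 -> legal
(2,1): no bracket -> illegal
(2,3): flips 2 -> legal
(2,4): flips 1 -> legal
(2,5): no bracket -> illegal
(3,2): no bracket -> illegal
(3,5): flips 1 -> legal
(3,6): no bracket -> illegal
(4,6): flips 3 -> legal
(5,2): no bracket -> illegal
(5,4): no bracket -> illegal
(5,5): no bracket -> illegal
(5,6): no bracket -> illegal

Answer: (1,3) (2,3) (2,4) (3,5) (4,6)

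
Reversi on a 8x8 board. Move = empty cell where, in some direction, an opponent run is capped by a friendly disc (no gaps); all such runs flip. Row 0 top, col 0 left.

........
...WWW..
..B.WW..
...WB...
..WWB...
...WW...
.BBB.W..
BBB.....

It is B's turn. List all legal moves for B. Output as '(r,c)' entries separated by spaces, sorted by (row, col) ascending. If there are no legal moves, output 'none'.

(0,2): no bracket -> illegal
(0,3): no bracket -> illegal
(0,4): flips 3 -> legal
(0,5): no bracket -> illegal
(0,6): no bracket -> illegal
(1,2): no bracket -> illegal
(1,6): flips 1 -> legal
(2,3): flips 3 -> legal
(2,6): no bracket -> illegal
(3,1): no bracket -> illegal
(3,2): flips 1 -> legal
(3,5): no bracket -> illegal
(3,6): no bracket -> illegal
(4,1): flips 2 -> legal
(4,5): flips 1 -> legal
(5,1): no bracket -> illegal
(5,2): flips 1 -> legal
(5,5): no bracket -> illegal
(5,6): no bracket -> illegal
(6,4): flips 1 -> legal
(6,6): no bracket -> illegal
(7,4): no bracket -> illegal
(7,5): no bracket -> illegal
(7,6): no bracket -> illegal

Answer: (0,4) (1,6) (2,3) (3,2) (4,1) (4,5) (5,2) (6,4)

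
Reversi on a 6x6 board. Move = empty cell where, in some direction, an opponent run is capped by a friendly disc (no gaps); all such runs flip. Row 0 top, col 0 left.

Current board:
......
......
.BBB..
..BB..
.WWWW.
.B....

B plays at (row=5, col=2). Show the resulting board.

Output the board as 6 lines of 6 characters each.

Answer: ......
......
.BBB..
..BB..
.WBWW.
.BB...

Derivation:
Place B at (5,2); scan 8 dirs for brackets.
Dir NW: opp run (4,1), next='.' -> no flip
Dir N: opp run (4,2) capped by B -> flip
Dir NE: opp run (4,3), next='.' -> no flip
Dir W: first cell 'B' (not opp) -> no flip
Dir E: first cell '.' (not opp) -> no flip
Dir SW: edge -> no flip
Dir S: edge -> no flip
Dir SE: edge -> no flip
All flips: (4,2)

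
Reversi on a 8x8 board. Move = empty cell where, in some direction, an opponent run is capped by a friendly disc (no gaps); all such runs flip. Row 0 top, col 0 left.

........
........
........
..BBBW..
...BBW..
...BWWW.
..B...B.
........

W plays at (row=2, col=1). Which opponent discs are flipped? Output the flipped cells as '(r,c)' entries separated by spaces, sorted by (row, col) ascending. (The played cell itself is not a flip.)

Answer: (3,2) (4,3)

Derivation:
Dir NW: first cell '.' (not opp) -> no flip
Dir N: first cell '.' (not opp) -> no flip
Dir NE: first cell '.' (not opp) -> no flip
Dir W: first cell '.' (not opp) -> no flip
Dir E: first cell '.' (not opp) -> no flip
Dir SW: first cell '.' (not opp) -> no flip
Dir S: first cell '.' (not opp) -> no flip
Dir SE: opp run (3,2) (4,3) capped by W -> flip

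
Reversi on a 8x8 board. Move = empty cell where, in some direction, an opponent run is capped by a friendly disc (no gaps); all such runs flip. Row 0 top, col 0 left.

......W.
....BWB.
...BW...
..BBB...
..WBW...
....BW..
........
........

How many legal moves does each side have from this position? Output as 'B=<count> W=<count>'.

Answer: B=7 W=7

Derivation:
-- B to move --
(0,4): no bracket -> illegal
(0,5): no bracket -> illegal
(0,7): no bracket -> illegal
(1,3): no bracket -> illegal
(1,7): no bracket -> illegal
(2,5): flips 1 -> legal
(2,6): no bracket -> illegal
(3,1): no bracket -> illegal
(3,5): no bracket -> illegal
(4,1): flips 1 -> legal
(4,5): flips 1 -> legal
(4,6): no bracket -> illegal
(5,1): flips 1 -> legal
(5,2): flips 1 -> legal
(5,3): no bracket -> illegal
(5,6): flips 1 -> legal
(6,4): no bracket -> illegal
(6,5): no bracket -> illegal
(6,6): flips 2 -> legal
B mobility = 7
-- W to move --
(0,3): no bracket -> illegal
(0,4): flips 1 -> legal
(0,5): no bracket -> illegal
(0,7): no bracket -> illegal
(1,2): no bracket -> illegal
(1,3): flips 1 -> legal
(1,7): flips 1 -> legal
(2,1): no bracket -> illegal
(2,2): flips 3 -> legal
(2,5): no bracket -> illegal
(2,6): flips 1 -> legal
(2,7): no bracket -> illegal
(3,1): no bracket -> illegal
(3,5): no bracket -> illegal
(4,1): no bracket -> illegal
(4,5): no bracket -> illegal
(5,2): no bracket -> illegal
(5,3): flips 1 -> legal
(6,3): no bracket -> illegal
(6,4): flips 1 -> legal
(6,5): no bracket -> illegal
W mobility = 7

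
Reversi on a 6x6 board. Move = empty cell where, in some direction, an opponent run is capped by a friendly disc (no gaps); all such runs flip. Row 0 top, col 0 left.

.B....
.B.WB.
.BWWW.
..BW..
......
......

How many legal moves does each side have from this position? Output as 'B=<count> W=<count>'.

-- B to move --
(0,2): no bracket -> illegal
(0,3): no bracket -> illegal
(0,4): no bracket -> illegal
(1,2): flips 2 -> legal
(1,5): no bracket -> illegal
(2,5): flips 3 -> legal
(3,1): no bracket -> illegal
(3,4): flips 2 -> legal
(3,5): no bracket -> illegal
(4,2): no bracket -> illegal
(4,3): no bracket -> illegal
(4,4): flips 2 -> legal
B mobility = 4
-- W to move --
(0,0): flips 1 -> legal
(0,2): no bracket -> illegal
(0,3): no bracket -> illegal
(0,4): flips 1 -> legal
(0,5): flips 1 -> legal
(1,0): no bracket -> illegal
(1,2): no bracket -> illegal
(1,5): flips 1 -> legal
(2,0): flips 1 -> legal
(2,5): no bracket -> illegal
(3,0): no bracket -> illegal
(3,1): flips 1 -> legal
(4,1): flips 1 -> legal
(4,2): flips 1 -> legal
(4,3): no bracket -> illegal
W mobility = 8

Answer: B=4 W=8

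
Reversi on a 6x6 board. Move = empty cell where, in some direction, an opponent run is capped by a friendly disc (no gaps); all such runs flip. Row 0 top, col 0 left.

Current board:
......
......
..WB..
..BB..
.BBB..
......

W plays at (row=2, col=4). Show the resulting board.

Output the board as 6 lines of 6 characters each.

Answer: ......
......
..WWW.
..BB..
.BBB..
......

Derivation:
Place W at (2,4); scan 8 dirs for brackets.
Dir NW: first cell '.' (not opp) -> no flip
Dir N: first cell '.' (not opp) -> no flip
Dir NE: first cell '.' (not opp) -> no flip
Dir W: opp run (2,3) capped by W -> flip
Dir E: first cell '.' (not opp) -> no flip
Dir SW: opp run (3,3) (4,2), next='.' -> no flip
Dir S: first cell '.' (not opp) -> no flip
Dir SE: first cell '.' (not opp) -> no flip
All flips: (2,3)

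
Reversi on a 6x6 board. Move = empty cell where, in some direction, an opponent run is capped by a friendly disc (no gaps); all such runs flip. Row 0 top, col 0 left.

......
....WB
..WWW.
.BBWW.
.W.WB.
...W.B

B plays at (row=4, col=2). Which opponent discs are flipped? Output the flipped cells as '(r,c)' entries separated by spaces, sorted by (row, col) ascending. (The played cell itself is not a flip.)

Answer: (2,4) (3,3) (4,3)

Derivation:
Dir NW: first cell 'B' (not opp) -> no flip
Dir N: first cell 'B' (not opp) -> no flip
Dir NE: opp run (3,3) (2,4) capped by B -> flip
Dir W: opp run (4,1), next='.' -> no flip
Dir E: opp run (4,3) capped by B -> flip
Dir SW: first cell '.' (not opp) -> no flip
Dir S: first cell '.' (not opp) -> no flip
Dir SE: opp run (5,3), next=edge -> no flip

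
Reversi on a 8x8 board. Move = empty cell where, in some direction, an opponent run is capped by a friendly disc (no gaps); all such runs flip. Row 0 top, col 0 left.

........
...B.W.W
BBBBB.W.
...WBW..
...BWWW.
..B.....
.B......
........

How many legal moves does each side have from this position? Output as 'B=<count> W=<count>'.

-- B to move --
(0,4): no bracket -> illegal
(0,5): no bracket -> illegal
(0,6): flips 1 -> legal
(0,7): no bracket -> illegal
(1,4): no bracket -> illegal
(1,6): no bracket -> illegal
(2,5): no bracket -> illegal
(2,7): no bracket -> illegal
(3,2): flips 1 -> legal
(3,6): flips 1 -> legal
(3,7): no bracket -> illegal
(4,2): flips 1 -> legal
(4,7): flips 3 -> legal
(5,3): no bracket -> illegal
(5,4): flips 1 -> legal
(5,5): flips 2 -> legal
(5,6): flips 1 -> legal
(5,7): flips 2 -> legal
B mobility = 9
-- W to move --
(0,2): flips 2 -> legal
(0,3): flips 2 -> legal
(0,4): no bracket -> illegal
(1,0): no bracket -> illegal
(1,1): flips 1 -> legal
(1,2): flips 2 -> legal
(1,4): flips 2 -> legal
(2,5): no bracket -> illegal
(3,0): no bracket -> illegal
(3,1): no bracket -> illegal
(3,2): no bracket -> illegal
(4,1): no bracket -> illegal
(4,2): flips 1 -> legal
(5,0): no bracket -> illegal
(5,1): no bracket -> illegal
(5,3): flips 1 -> legal
(5,4): no bracket -> illegal
(6,0): no bracket -> illegal
(6,2): no bracket -> illegal
(6,3): no bracket -> illegal
(7,0): no bracket -> illegal
(7,1): no bracket -> illegal
(7,2): no bracket -> illegal
W mobility = 7

Answer: B=9 W=7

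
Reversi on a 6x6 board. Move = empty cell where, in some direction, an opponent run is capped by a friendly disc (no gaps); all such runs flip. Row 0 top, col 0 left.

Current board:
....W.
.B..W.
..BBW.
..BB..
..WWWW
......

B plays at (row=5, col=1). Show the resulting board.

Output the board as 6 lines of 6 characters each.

Answer: ....W.
.B..W.
..BBW.
..BB..
..BWWW
.B....

Derivation:
Place B at (5,1); scan 8 dirs for brackets.
Dir NW: first cell '.' (not opp) -> no flip
Dir N: first cell '.' (not opp) -> no flip
Dir NE: opp run (4,2) capped by B -> flip
Dir W: first cell '.' (not opp) -> no flip
Dir E: first cell '.' (not opp) -> no flip
Dir SW: edge -> no flip
Dir S: edge -> no flip
Dir SE: edge -> no flip
All flips: (4,2)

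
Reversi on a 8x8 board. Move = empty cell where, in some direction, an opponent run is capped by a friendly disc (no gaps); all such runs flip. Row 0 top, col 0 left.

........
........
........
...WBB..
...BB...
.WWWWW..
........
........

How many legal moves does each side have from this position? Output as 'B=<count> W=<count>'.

-- B to move --
(2,2): flips 1 -> legal
(2,3): flips 1 -> legal
(2,4): no bracket -> illegal
(3,2): flips 1 -> legal
(4,0): no bracket -> illegal
(4,1): no bracket -> illegal
(4,2): no bracket -> illegal
(4,5): no bracket -> illegal
(4,6): no bracket -> illegal
(5,0): no bracket -> illegal
(5,6): no bracket -> illegal
(6,0): no bracket -> illegal
(6,1): flips 1 -> legal
(6,2): flips 1 -> legal
(6,3): flips 1 -> legal
(6,4): flips 1 -> legal
(6,5): flips 1 -> legal
(6,6): flips 1 -> legal
B mobility = 9
-- W to move --
(2,3): no bracket -> illegal
(2,4): flips 2 -> legal
(2,5): flips 2 -> legal
(2,6): flips 2 -> legal
(3,2): flips 1 -> legal
(3,6): flips 2 -> legal
(4,2): no bracket -> illegal
(4,5): no bracket -> illegal
(4,6): no bracket -> illegal
W mobility = 5

Answer: B=9 W=5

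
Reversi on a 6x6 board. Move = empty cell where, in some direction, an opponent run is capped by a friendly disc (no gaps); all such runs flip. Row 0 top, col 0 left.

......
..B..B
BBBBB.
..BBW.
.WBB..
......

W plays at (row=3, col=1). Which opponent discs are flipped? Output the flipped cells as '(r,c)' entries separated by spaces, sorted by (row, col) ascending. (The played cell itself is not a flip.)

Dir NW: opp run (2,0), next=edge -> no flip
Dir N: opp run (2,1), next='.' -> no flip
Dir NE: opp run (2,2), next='.' -> no flip
Dir W: first cell '.' (not opp) -> no flip
Dir E: opp run (3,2) (3,3) capped by W -> flip
Dir SW: first cell '.' (not opp) -> no flip
Dir S: first cell 'W' (not opp) -> no flip
Dir SE: opp run (4,2), next='.' -> no flip

Answer: (3,2) (3,3)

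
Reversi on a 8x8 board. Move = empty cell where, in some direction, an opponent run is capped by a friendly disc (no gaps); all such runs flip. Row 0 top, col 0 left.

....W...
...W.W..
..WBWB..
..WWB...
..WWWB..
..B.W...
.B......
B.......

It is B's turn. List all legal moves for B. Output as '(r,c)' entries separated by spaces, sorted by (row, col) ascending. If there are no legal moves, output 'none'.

Answer: (0,3) (0,5) (1,2) (1,4) (2,1) (3,1) (4,1) (5,3) (6,3) (6,4)

Derivation:
(0,2): no bracket -> illegal
(0,3): flips 1 -> legal
(0,5): flips 1 -> legal
(0,6): no bracket -> illegal
(1,1): no bracket -> illegal
(1,2): flips 3 -> legal
(1,4): flips 1 -> legal
(1,6): no bracket -> illegal
(2,1): flips 1 -> legal
(2,6): no bracket -> illegal
(3,1): flips 2 -> legal
(3,5): no bracket -> illegal
(4,1): flips 4 -> legal
(5,1): no bracket -> illegal
(5,3): flips 2 -> legal
(5,5): no bracket -> illegal
(6,3): flips 1 -> legal
(6,4): flips 2 -> legal
(6,5): no bracket -> illegal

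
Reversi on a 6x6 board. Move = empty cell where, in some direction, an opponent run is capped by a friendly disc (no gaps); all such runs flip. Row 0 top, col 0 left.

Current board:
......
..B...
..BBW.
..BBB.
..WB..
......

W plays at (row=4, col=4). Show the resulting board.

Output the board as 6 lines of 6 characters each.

Answer: ......
..B...
..BBW.
..BBW.
..WWW.
......

Derivation:
Place W at (4,4); scan 8 dirs for brackets.
Dir NW: opp run (3,3) (2,2), next='.' -> no flip
Dir N: opp run (3,4) capped by W -> flip
Dir NE: first cell '.' (not opp) -> no flip
Dir W: opp run (4,3) capped by W -> flip
Dir E: first cell '.' (not opp) -> no flip
Dir SW: first cell '.' (not opp) -> no flip
Dir S: first cell '.' (not opp) -> no flip
Dir SE: first cell '.' (not opp) -> no flip
All flips: (3,4) (4,3)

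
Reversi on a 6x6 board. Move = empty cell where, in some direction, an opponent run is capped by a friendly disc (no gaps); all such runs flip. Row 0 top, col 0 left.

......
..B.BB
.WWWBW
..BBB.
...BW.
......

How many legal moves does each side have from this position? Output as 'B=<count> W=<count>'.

Answer: B=9 W=11

Derivation:
-- B to move --
(1,0): flips 1 -> legal
(1,1): flips 1 -> legal
(1,3): flips 1 -> legal
(2,0): flips 3 -> legal
(3,0): flips 1 -> legal
(3,1): no bracket -> illegal
(3,5): flips 1 -> legal
(4,5): flips 1 -> legal
(5,3): no bracket -> illegal
(5,4): flips 1 -> legal
(5,5): flips 1 -> legal
B mobility = 9
-- W to move --
(0,1): flips 1 -> legal
(0,2): flips 1 -> legal
(0,3): flips 2 -> legal
(0,4): flips 3 -> legal
(0,5): flips 2 -> legal
(1,1): no bracket -> illegal
(1,3): no bracket -> illegal
(3,1): no bracket -> illegal
(3,5): no bracket -> illegal
(4,1): flips 1 -> legal
(4,2): flips 2 -> legal
(4,5): flips 1 -> legal
(5,2): flips 2 -> legal
(5,3): flips 2 -> legal
(5,4): flips 2 -> legal
W mobility = 11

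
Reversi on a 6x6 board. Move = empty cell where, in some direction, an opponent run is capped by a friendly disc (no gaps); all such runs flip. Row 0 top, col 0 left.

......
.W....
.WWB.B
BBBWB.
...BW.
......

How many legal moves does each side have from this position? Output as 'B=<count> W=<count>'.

Answer: B=7 W=8

Derivation:
-- B to move --
(0,0): no bracket -> illegal
(0,1): flips 2 -> legal
(0,2): no bracket -> illegal
(1,0): flips 1 -> legal
(1,2): flips 2 -> legal
(1,3): flips 1 -> legal
(2,0): flips 2 -> legal
(2,4): no bracket -> illegal
(3,5): no bracket -> illegal
(4,2): no bracket -> illegal
(4,5): flips 1 -> legal
(5,3): no bracket -> illegal
(5,4): flips 1 -> legal
(5,5): no bracket -> illegal
B mobility = 7
-- W to move --
(1,2): no bracket -> illegal
(1,3): flips 1 -> legal
(1,4): no bracket -> illegal
(1,5): no bracket -> illegal
(2,0): no bracket -> illegal
(2,4): flips 2 -> legal
(3,5): flips 1 -> legal
(4,0): flips 1 -> legal
(4,1): flips 1 -> legal
(4,2): flips 2 -> legal
(4,5): no bracket -> illegal
(5,2): no bracket -> illegal
(5,3): flips 1 -> legal
(5,4): flips 2 -> legal
W mobility = 8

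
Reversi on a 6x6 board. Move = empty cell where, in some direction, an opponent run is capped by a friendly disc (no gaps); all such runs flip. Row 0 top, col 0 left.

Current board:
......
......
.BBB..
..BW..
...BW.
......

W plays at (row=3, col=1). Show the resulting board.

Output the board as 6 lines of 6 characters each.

Answer: ......
......
.BBB..
.WWW..
...BW.
......

Derivation:
Place W at (3,1); scan 8 dirs for brackets.
Dir NW: first cell '.' (not opp) -> no flip
Dir N: opp run (2,1), next='.' -> no flip
Dir NE: opp run (2,2), next='.' -> no flip
Dir W: first cell '.' (not opp) -> no flip
Dir E: opp run (3,2) capped by W -> flip
Dir SW: first cell '.' (not opp) -> no flip
Dir S: first cell '.' (not opp) -> no flip
Dir SE: first cell '.' (not opp) -> no flip
All flips: (3,2)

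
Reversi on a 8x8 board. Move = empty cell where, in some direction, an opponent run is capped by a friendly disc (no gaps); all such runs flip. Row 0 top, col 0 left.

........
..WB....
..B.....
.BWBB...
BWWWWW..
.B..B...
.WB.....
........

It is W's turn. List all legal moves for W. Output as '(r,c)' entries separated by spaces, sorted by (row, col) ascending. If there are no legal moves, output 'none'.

(0,2): no bracket -> illegal
(0,3): no bracket -> illegal
(0,4): no bracket -> illegal
(1,1): flips 2 -> legal
(1,4): flips 1 -> legal
(2,0): flips 1 -> legal
(2,1): flips 1 -> legal
(2,3): flips 2 -> legal
(2,4): flips 2 -> legal
(2,5): flips 1 -> legal
(3,0): flips 1 -> legal
(3,5): flips 2 -> legal
(5,0): no bracket -> illegal
(5,2): no bracket -> illegal
(5,3): no bracket -> illegal
(5,5): no bracket -> illegal
(6,0): flips 1 -> legal
(6,3): flips 2 -> legal
(6,4): flips 1 -> legal
(6,5): flips 1 -> legal
(7,1): no bracket -> illegal
(7,2): no bracket -> illegal
(7,3): no bracket -> illegal

Answer: (1,1) (1,4) (2,0) (2,1) (2,3) (2,4) (2,5) (3,0) (3,5) (6,0) (6,3) (6,4) (6,5)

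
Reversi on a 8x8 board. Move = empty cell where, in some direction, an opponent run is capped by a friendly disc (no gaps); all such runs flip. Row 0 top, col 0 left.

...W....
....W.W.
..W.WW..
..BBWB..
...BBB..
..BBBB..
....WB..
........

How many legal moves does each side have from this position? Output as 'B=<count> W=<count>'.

-- B to move --
(0,2): no bracket -> illegal
(0,4): flips 3 -> legal
(0,5): no bracket -> illegal
(0,6): no bracket -> illegal
(0,7): flips 3 -> legal
(1,1): flips 1 -> legal
(1,2): flips 1 -> legal
(1,3): flips 1 -> legal
(1,5): flips 2 -> legal
(1,7): no bracket -> illegal
(2,1): no bracket -> illegal
(2,3): flips 1 -> legal
(2,6): no bracket -> illegal
(2,7): no bracket -> illegal
(3,1): no bracket -> illegal
(3,6): no bracket -> illegal
(6,3): flips 1 -> legal
(7,3): flips 1 -> legal
(7,4): flips 1 -> legal
(7,5): flips 1 -> legal
B mobility = 11
-- W to move --
(2,1): no bracket -> illegal
(2,3): no bracket -> illegal
(2,6): no bracket -> illegal
(3,1): flips 2 -> legal
(3,6): flips 1 -> legal
(4,1): no bracket -> illegal
(4,2): flips 3 -> legal
(4,6): flips 2 -> legal
(5,1): no bracket -> illegal
(5,6): flips 1 -> legal
(6,1): flips 2 -> legal
(6,2): no bracket -> illegal
(6,3): no bracket -> illegal
(6,6): flips 4 -> legal
(7,4): no bracket -> illegal
(7,5): flips 4 -> legal
(7,6): no bracket -> illegal
W mobility = 8

Answer: B=11 W=8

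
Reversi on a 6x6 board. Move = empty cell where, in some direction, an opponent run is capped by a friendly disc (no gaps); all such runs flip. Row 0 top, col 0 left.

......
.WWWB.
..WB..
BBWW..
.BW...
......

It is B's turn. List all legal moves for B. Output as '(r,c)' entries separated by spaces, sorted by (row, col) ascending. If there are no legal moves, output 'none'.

Answer: (0,1) (0,3) (0,4) (1,0) (2,1) (3,4) (4,3) (5,3)

Derivation:
(0,0): no bracket -> illegal
(0,1): flips 1 -> legal
(0,2): no bracket -> illegal
(0,3): flips 1 -> legal
(0,4): flips 2 -> legal
(1,0): flips 3 -> legal
(2,0): no bracket -> illegal
(2,1): flips 1 -> legal
(2,4): no bracket -> illegal
(3,4): flips 2 -> legal
(4,3): flips 2 -> legal
(4,4): no bracket -> illegal
(5,1): no bracket -> illegal
(5,2): no bracket -> illegal
(5,3): flips 1 -> legal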